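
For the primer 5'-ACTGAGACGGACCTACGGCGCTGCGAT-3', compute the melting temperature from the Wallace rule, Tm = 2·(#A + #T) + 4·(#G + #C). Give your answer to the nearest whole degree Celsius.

Base counts: A=6, T=4, G=9, C=8 (length 27).
Tm = 2·(6+4) + 4·(9+8) = 2·10 + 4·17 = 20 + 68 = 88°C.

88°C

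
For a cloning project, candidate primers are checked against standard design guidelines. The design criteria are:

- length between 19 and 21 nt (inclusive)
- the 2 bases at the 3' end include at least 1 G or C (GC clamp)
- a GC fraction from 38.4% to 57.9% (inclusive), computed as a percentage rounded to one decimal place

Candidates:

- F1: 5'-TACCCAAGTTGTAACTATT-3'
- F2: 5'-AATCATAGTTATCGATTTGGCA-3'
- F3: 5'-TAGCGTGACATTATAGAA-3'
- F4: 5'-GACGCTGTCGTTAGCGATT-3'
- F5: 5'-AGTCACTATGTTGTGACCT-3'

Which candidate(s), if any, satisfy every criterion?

F5 only.

F1 (19 nt, A=6 T=7 G=2 C=4): length 19 ✓; 3' end TT has 0 G/C, need ≥1 ✗; GC 6/19 = 31.6%, outside 38.4–57.9% ✗ — fails.
F2 (22 nt, A=7 T=8 G=4 C=3): length 22, outside 19–21 ✗; 3' end CA has 1 G/C ✓; GC 7/22 = 31.8%, outside 38.4–57.9% ✗ — fails.
F3 (18 nt, A=7 T=5 G=4 C=2): length 18, outside 19–21 ✗; 3' end AA has 0 G/C, need ≥1 ✗; GC 6/18 = 33.3%, outside 38.4–57.9% ✗ — fails.
F4 (19 nt, A=3 T=6 G=6 C=4): length 19 ✓; 3' end TT has 0 G/C, need ≥1 ✗; GC 10/19 = 52.6% ✓ — fails.
F5 (19 nt, A=4 T=7 G=4 C=4): length 19 ✓; 3' end CT has 1 G/C ✓; GC 8/19 = 42.1% ✓ — passes.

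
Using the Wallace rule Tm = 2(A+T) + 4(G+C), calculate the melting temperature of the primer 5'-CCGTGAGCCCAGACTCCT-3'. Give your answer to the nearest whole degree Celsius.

60°C

Base counts: A=3, T=3, G=4, C=8 (length 18).
Tm = 2·(3+3) + 4·(4+8) = 2·6 + 4·12 = 12 + 48 = 60°C.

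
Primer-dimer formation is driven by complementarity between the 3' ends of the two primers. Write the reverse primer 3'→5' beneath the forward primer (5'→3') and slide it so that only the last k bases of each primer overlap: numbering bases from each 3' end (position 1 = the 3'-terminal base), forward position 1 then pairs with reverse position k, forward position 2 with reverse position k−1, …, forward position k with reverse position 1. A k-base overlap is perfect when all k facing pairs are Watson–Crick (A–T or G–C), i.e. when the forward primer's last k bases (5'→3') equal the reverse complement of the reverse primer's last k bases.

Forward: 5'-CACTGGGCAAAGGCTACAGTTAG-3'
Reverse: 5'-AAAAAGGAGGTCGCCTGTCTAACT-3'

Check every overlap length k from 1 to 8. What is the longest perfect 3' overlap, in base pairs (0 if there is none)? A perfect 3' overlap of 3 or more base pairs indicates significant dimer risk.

Last 8 bases (5'→3') — forward …ACAGTTAG, reverse …GTCTAACT.
Reverse complement of the reverse primer's last 8 bases: AGTTAGAC; its first k bases are the reverse complement of the reverse primer's last k bases, so a perfect k-base overlap needs the forward primer's last k bases to equal them.
Comparing (forward last k vs required): k=1: G vs A ✗; k=2: AG vs AG ✓; k=3: TAG vs AGT ✗; k=4: TTAG vs AGTT ✗; k=5: GTTAG vs AGTTA ✗; k=6: AGTTAG vs AGTTAG ✓; k=7: CAGTTAG vs AGTTAGA ✗; k=8: ACAGTTAG vs AGTTAGAC ✗.
Perfect overlaps at k = 2, 6; the largest is 6.

Longest perfect overlap: 6 complementary base pairs; significant dimer risk (threshold 3).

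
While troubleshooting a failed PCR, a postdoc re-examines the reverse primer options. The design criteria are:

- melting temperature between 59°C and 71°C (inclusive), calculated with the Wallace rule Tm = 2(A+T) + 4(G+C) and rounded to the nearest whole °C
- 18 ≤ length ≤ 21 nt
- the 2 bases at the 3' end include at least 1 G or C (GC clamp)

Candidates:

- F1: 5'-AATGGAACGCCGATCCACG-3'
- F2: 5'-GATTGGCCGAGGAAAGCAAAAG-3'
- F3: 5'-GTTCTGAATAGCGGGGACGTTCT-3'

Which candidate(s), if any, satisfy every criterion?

F1 (19 nt, A=6 T=2 G=5 C=6): Tm = 2·8 + 4·11 = 60°C ✓; length 19 ✓; 3' end CG has 2 G/C ✓ — passes.
F2 (22 nt, A=9 T=2 G=8 C=3): Tm = 2·11 + 4·11 = 66°C ✓; length 22, outside 18–21 ✗; 3' end AG has 1 G/C ✓ — fails.
F3 (23 nt, A=4 T=7 G=8 C=4): Tm = 2·11 + 4·12 = 70°C ✓; length 23, outside 18–21 ✗; 3' end CT has 1 G/C ✓ — fails.

F1 only.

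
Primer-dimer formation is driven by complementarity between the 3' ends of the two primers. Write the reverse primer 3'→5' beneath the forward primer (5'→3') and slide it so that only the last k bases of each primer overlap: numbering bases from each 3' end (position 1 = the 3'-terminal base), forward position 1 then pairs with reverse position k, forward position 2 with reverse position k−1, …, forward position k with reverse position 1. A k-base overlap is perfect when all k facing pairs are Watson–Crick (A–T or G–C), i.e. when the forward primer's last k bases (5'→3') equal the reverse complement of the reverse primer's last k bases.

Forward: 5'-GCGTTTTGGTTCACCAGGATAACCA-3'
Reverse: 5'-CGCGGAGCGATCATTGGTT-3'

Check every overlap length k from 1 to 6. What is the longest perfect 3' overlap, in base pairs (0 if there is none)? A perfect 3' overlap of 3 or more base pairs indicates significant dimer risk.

Longest perfect overlap: 5 complementary base pairs; significant dimer risk (threshold 3).

Last 6 bases (5'→3') — forward …TAACCA, reverse …TTGGTT.
Reverse complement of the reverse primer's last 6 bases: AACCAA; its first k bases are the reverse complement of the reverse primer's last k bases, so a perfect k-base overlap needs the forward primer's last k bases to equal them.
Comparing (forward last k vs required): k=1: A vs A ✓; k=2: CA vs AA ✗; k=3: CCA vs AAC ✗; k=4: ACCA vs AACC ✗; k=5: AACCA vs AACCA ✓; k=6: TAACCA vs AACCAA ✗.
Perfect overlaps at k = 1, 5; the largest is 5.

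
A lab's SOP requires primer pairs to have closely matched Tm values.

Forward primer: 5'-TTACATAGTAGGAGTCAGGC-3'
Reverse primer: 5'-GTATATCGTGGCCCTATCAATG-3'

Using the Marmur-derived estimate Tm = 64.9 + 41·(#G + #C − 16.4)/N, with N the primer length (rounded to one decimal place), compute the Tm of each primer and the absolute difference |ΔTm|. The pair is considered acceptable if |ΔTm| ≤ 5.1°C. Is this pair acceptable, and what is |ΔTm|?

Forward: G+C = 9, N = 20 → Tm = 64.9 + 41·(9 − 16.4)/20 = 49.7°C.
Reverse: G+C = 10, N = 22 → Tm = 64.9 + 41·(10 − 16.4)/22 = 53.0°C.
|ΔTm| = |49.7 − 53.0| = 3.3°C, ≤ 5.1°C.

|ΔTm| = 3.3°C; the pair is acceptable.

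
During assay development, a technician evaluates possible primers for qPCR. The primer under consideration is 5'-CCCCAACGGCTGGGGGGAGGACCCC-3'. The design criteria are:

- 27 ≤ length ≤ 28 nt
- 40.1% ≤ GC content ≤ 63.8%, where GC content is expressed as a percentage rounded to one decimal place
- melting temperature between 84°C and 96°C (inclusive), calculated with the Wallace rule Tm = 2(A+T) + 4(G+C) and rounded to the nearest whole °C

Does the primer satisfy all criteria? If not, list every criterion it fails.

Fails: length, GC content.

Base counts: A=4, T=1, G=10, C=10 (length 25).
length: length 25, outside 27–28 ✗
GC content: GC 20/25 = 80.0%, outside 40.1–63.8% ✗
Tm: Tm = 2·5 + 4·20 = 90°C ✓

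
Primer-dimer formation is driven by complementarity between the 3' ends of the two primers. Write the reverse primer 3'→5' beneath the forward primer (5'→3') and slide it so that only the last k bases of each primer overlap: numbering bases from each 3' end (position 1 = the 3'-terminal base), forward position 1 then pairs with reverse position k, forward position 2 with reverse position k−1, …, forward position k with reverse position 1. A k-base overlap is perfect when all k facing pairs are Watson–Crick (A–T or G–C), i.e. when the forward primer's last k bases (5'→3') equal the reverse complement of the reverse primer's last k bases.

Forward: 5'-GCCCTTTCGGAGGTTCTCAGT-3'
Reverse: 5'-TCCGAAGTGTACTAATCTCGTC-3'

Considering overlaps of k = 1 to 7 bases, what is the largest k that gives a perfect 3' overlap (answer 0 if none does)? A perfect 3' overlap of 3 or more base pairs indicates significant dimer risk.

Last 7 bases (5'→3') — forward …TCTCAGT, reverse …TCTCGTC.
Reverse complement of the reverse primer's last 7 bases: GACGAGA; its first k bases are the reverse complement of the reverse primer's last k bases, so a perfect k-base overlap needs the forward primer's last k bases to equal them.
Comparing (forward last k vs required): k=1: T vs G ✗; k=2: GT vs GA ✗; k=3: AGT vs GAC ✗; k=4: CAGT vs GACG ✗; k=5: TCAGT vs GACGA ✗; k=6: CTCAGT vs GACGAG ✗; k=7: TCTCAGT vs GACGAGA ✗.
No overlap length from 1 to 7 is perfect, so the longest perfect 3' overlap is 0.

Longest perfect overlap: 0 complementary base pairs; below the dimer-risk threshold (threshold 3).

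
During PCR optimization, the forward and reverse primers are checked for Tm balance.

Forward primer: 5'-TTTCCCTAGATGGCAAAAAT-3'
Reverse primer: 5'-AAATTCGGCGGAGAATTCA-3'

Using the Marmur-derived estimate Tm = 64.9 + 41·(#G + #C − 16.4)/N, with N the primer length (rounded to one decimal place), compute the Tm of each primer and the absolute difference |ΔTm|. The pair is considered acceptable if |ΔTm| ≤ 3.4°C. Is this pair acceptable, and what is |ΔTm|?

Forward: G+C = 7, N = 20 → Tm = 64.9 + 41·(7 − 16.4)/20 = 45.6°C.
Reverse: G+C = 8, N = 19 → Tm = 64.9 + 41·(8 − 16.4)/19 = 46.8°C.
|ΔTm| = |45.6 − 46.8| = 1.2°C, ≤ 3.4°C.

|ΔTm| = 1.2°C; the pair is acceptable.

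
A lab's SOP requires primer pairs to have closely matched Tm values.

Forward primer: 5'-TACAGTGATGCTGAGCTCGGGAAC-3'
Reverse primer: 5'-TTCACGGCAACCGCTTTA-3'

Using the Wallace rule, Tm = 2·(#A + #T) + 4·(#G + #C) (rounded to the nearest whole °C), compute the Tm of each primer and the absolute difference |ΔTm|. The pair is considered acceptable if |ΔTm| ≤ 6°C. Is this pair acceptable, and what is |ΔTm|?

|ΔTm| = 20°C; the pair is not acceptable.

Forward: A=6 T=5 G=8 C=5 → Tm = 2·11 + 4·13 = 74°C.
Reverse: A=4 T=5 G=3 C=6 → Tm = 2·9 + 4·9 = 54°C.
|ΔTm| = |74 − 54| = 20°C, > 6°C.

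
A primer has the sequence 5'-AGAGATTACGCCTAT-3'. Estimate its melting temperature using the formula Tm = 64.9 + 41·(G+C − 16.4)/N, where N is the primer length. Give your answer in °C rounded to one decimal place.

36.5°C

Base counts: A=5, T=4, G=3, C=3; G+C = 6, N = 15.
Tm = 64.9 + 41·(6 − 16.4)/15 = 64.9 + -426.40/15 = 36.5°C.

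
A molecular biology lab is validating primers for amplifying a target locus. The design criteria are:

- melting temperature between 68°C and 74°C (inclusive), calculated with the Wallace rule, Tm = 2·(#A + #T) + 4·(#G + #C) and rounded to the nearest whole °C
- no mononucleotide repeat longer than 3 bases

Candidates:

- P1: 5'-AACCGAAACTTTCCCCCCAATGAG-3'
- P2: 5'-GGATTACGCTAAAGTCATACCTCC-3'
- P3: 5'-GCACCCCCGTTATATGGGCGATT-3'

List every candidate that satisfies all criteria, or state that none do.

P2 only.

P1 (24 nt, A=8 T=4 G=3 C=9): Tm = 2·12 + 4·12 = 72°C ✓; longest run = 6, exceeds 3 ✗ — fails.
P2 (24 nt, A=7 T=6 G=4 C=7): Tm = 2·13 + 4·11 = 70°C ✓; longest run = 3 ✓ — passes.
P3 (23 nt, A=4 T=6 G=6 C=7): Tm = 2·10 + 4·13 = 72°C ✓; longest run = 5, exceeds 3 ✗ — fails.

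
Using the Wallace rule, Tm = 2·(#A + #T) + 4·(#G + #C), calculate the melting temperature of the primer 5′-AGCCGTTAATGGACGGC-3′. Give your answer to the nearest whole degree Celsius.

54°C

Base counts: A=4, T=3, G=6, C=4 (length 17).
Tm = 2·(4+3) + 4·(6+4) = 2·7 + 4·10 = 14 + 40 = 54°C.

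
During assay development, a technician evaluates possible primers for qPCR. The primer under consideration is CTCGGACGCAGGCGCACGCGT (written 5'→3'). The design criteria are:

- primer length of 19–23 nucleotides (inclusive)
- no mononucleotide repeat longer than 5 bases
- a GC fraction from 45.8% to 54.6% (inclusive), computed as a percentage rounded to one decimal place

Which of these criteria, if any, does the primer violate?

Fails: GC content.

Base counts: A=3, T=2, G=8, C=8 (length 21).
length: length 21 ✓
homopolymer run: longest run = 2 ✓
GC content: GC 16/21 = 76.2%, outside 45.8–54.6% ✗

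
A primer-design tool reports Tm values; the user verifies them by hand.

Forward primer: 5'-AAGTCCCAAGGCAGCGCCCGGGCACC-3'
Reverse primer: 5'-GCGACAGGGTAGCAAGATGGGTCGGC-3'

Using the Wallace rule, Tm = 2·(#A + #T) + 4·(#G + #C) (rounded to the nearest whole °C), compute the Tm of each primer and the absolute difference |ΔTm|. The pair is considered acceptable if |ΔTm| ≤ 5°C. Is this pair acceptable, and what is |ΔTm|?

Forward: A=6 T=1 G=8 C=11 → Tm = 2·7 + 4·19 = 90°C.
Reverse: A=6 T=3 G=12 C=5 → Tm = 2·9 + 4·17 = 86°C.
|ΔTm| = |90 − 86| = 4°C, ≤ 5°C.

|ΔTm| = 4°C; the pair is acceptable.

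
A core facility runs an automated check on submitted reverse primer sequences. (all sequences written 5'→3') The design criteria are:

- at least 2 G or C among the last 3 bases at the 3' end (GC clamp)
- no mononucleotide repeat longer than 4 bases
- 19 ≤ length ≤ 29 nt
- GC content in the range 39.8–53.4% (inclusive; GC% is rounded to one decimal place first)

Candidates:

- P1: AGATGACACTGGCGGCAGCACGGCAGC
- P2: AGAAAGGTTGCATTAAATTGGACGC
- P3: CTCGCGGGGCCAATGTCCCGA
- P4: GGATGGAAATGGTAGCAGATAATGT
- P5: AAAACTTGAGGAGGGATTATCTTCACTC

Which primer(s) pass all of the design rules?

P1 (27 nt, A=7 T=2 G=10 C=8): 3' end AGC has 2 G/C ✓; longest run = 2 ✓; length 27 ✓; GC 18/27 = 66.7%, outside 39.8–53.4% ✗ — fails.
P2 (25 nt, A=9 T=6 G=7 C=3): 3' end CGC has 3 G/C ✓; longest run = 3 ✓; length 25 ✓; GC 10/25 = 40.0% ✓ — passes.
P3 (21 nt, A=3 T=3 G=7 C=8): 3' end CGA has 2 G/C ✓; longest run = 4 ✓; length 21 ✓; GC 15/21 = 71.4%, outside 39.8–53.4% ✗ — fails.
P4 (25 nt, A=9 T=6 G=9 C=1): 3' end TGT has 1 G/C, need ≥2 ✗; longest run = 3 ✓; length 25 ✓; GC 10/25 = 40.0% ✓ — fails.
P5 (28 nt, A=9 T=8 G=6 C=5): 3' end CTC has 2 G/C ✓; longest run = 4 ✓; length 28 ✓; GC 11/28 = 39.3%, outside 39.8–53.4% ✗ — fails.

P2 only.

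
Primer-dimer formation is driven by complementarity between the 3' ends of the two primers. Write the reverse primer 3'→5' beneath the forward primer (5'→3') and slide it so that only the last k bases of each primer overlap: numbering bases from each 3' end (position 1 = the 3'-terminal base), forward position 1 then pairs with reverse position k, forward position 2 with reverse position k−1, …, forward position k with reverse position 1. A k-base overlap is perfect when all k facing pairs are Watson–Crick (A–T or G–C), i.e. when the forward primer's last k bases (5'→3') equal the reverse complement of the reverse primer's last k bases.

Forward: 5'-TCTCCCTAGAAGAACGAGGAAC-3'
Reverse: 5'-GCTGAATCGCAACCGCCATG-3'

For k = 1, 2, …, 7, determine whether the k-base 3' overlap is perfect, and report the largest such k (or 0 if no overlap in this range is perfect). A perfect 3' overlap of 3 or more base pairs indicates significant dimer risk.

Last 7 bases (5'→3') — forward …GAGGAAC, reverse …CGCCATG.
Reverse complement of the reverse primer's last 7 bases: CATGGCG; its first k bases are the reverse complement of the reverse primer's last k bases, so a perfect k-base overlap needs the forward primer's last k bases to equal them.
Comparing (forward last k vs required): k=1: C vs C ✓; k=2: AC vs CA ✗; k=3: AAC vs CAT ✗; k=4: GAAC vs CATG ✗; k=5: GGAAC vs CATGG ✗; k=6: AGGAAC vs CATGGC ✗; k=7: GAGGAAC vs CATGGCG ✗.
Only k = 1 is perfect, so the longest perfect 3' overlap is 1.

Longest perfect overlap: 1 complementary base pair; below the dimer-risk threshold (threshold 3).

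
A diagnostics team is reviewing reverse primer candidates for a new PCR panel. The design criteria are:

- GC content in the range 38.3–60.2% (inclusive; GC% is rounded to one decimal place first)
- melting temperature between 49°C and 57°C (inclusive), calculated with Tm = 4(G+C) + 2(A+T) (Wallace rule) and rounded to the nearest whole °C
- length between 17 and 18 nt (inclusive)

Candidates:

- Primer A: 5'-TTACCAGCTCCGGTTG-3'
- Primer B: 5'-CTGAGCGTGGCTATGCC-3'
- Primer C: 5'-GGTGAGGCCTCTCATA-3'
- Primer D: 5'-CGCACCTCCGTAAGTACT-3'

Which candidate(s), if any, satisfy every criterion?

Primer A (16 nt, A=2 T=5 G=4 C=5): GC 9/16 = 56.3% ✓; Tm = 2·7 + 4·9 = 50°C ✓; length 16, outside 17–18 ✗ — fails.
Primer B (17 nt, A=2 T=4 G=6 C=5): GC 11/17 = 64.7%, outside 38.3–60.2% ✗; Tm = 2·6 + 4·11 = 56°C ✓; length 17 ✓ — fails.
Primer C (16 nt, A=3 T=4 G=5 C=4): GC 9/16 = 56.3% ✓; Tm = 2·7 + 4·9 = 50°C ✓; length 16, outside 17–18 ✗ — fails.
Primer D (18 nt, A=4 T=4 G=3 C=7): GC 10/18 = 55.6% ✓; Tm = 2·8 + 4·10 = 56°C ✓; length 18 ✓ — passes.

Primer D only.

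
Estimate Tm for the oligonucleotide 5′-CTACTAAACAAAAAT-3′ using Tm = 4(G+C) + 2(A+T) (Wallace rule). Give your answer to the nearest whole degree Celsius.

36°C

Base counts: A=9, T=3, G=0, C=3 (length 15).
Tm = 2·(9+3) + 4·(0+3) = 2·12 + 4·3 = 24 + 12 = 36°C.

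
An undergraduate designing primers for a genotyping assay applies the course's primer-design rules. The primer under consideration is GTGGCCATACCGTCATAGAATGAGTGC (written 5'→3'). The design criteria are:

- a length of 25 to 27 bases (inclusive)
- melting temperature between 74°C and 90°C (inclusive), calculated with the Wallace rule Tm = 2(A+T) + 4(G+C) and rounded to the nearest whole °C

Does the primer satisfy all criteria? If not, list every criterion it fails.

Meets all criteria.

Base counts: A=7, T=6, G=8, C=6 (length 27).
length: length 27 ✓
Tm: Tm = 2·13 + 4·14 = 82°C ✓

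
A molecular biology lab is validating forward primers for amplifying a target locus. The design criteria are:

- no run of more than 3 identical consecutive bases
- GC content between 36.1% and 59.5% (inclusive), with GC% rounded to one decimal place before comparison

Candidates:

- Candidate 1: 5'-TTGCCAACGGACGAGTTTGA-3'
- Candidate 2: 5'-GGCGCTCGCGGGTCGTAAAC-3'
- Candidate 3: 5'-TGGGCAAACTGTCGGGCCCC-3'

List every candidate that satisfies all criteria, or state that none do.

Candidate 1 only.

Candidate 1 (20 nt, A=5 T=5 G=6 C=4): longest run = 3 ✓; GC 10/20 = 50.0% ✓ — passes.
Candidate 2 (20 nt, A=3 T=3 G=8 C=6): longest run = 3 ✓; GC 14/20 = 70.0%, outside 36.1–59.5% ✗ — fails.
Candidate 3 (20 nt, A=3 T=3 G=7 C=7): longest run = 4, exceeds 3 ✗; GC 14/20 = 70.0%, outside 36.1–59.5% ✗ — fails.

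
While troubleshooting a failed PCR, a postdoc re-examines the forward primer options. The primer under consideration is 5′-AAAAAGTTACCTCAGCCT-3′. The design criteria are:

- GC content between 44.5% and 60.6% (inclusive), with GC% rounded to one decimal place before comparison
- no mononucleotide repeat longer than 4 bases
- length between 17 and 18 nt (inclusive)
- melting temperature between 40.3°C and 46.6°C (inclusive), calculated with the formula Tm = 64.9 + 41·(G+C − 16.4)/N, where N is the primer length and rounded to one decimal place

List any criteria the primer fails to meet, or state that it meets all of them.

Base counts: A=7, T=4, G=2, C=5 (length 18).
GC content: GC 7/18 = 38.9%, outside 44.5–60.6% ✗
homopolymer run: longest run = 5, exceeds 4 ✗
length: length 18 ✓
Tm: Tm = 64.9 + 41·(7 − 16.4)/18 = 43.5°C ✓

Fails: GC content, homopolymer run.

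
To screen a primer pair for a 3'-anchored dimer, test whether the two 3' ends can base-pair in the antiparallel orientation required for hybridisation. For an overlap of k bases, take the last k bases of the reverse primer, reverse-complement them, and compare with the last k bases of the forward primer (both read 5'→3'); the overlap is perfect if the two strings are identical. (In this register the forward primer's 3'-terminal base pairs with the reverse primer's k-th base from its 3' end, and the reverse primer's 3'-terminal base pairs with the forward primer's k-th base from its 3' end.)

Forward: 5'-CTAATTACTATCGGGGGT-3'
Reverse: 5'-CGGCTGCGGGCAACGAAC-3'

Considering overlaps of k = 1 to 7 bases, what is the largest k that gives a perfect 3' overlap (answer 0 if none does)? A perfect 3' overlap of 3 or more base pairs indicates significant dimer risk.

Last 7 bases (5'→3') — forward …CGGGGGT, reverse …AACGAAC.
Reverse complement of the reverse primer's last 7 bases: GTTCGTT; its first k bases are the reverse complement of the reverse primer's last k bases, so a perfect k-base overlap needs the forward primer's last k bases to equal them.
Comparing (forward last k vs required): k=1: T vs G ✗; k=2: GT vs GT ✓; k=3: GGT vs GTT ✗; k=4: GGGT vs GTTC ✗; k=5: GGGGT vs GTTCG ✗; k=6: GGGGGT vs GTTCGT ✗; k=7: CGGGGGT vs GTTCGTT ✗.
Only k = 2 is perfect, so the longest perfect 3' overlap is 2.

Longest perfect overlap: 2 complementary base pairs; below the dimer-risk threshold (threshold 3).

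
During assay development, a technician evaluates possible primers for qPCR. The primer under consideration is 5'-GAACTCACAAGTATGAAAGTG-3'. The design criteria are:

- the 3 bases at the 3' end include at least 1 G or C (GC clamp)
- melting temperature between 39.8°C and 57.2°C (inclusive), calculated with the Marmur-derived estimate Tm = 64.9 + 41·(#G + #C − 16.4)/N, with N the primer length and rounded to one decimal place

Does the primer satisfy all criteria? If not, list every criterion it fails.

Meets all criteria.

Base counts: A=9, T=4, G=5, C=3 (length 21).
GC clamp: 3' end GTG has 2 G/C ✓
Tm: Tm = 64.9 + 41·(8 − 16.4)/21 = 48.5°C ✓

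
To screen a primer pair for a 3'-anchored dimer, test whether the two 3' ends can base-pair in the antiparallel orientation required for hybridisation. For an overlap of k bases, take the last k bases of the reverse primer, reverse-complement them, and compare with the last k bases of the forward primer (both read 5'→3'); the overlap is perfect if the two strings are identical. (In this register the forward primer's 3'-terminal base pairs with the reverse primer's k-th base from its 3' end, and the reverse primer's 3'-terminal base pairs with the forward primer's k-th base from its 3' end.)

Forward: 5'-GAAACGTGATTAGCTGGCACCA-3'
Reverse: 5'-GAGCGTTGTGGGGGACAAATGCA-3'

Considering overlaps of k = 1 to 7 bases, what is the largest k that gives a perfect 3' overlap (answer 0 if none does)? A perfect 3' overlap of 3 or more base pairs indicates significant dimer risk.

Last 7 bases (5'→3') — forward …GGCACCA, reverse …AAATGCA.
Reverse complement of the reverse primer's last 7 bases: TGCATTT; its first k bases are the reverse complement of the reverse primer's last k bases, so a perfect k-base overlap needs the forward primer's last k bases to equal them.
Comparing (forward last k vs required): k=1: A vs T ✗; k=2: CA vs TG ✗; k=3: CCA vs TGC ✗; k=4: ACCA vs TGCA ✗; k=5: CACCA vs TGCAT ✗; k=6: GCACCA vs TGCATT ✗; k=7: GGCACCA vs TGCATTT ✗.
No overlap length from 1 to 7 is perfect, so the longest perfect 3' overlap is 0.

Longest perfect overlap: 0 complementary base pairs; below the dimer-risk threshold (threshold 3).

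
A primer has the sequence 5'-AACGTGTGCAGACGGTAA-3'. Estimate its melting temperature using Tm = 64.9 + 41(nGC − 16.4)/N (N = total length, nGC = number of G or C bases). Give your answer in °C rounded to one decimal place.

Base counts: A=6, T=3, G=6, C=3; G+C = 9, N = 18.
Tm = 64.9 + 41·(9 − 16.4)/18 = 64.9 + -303.40/18 = 48.0°C.

48.0°C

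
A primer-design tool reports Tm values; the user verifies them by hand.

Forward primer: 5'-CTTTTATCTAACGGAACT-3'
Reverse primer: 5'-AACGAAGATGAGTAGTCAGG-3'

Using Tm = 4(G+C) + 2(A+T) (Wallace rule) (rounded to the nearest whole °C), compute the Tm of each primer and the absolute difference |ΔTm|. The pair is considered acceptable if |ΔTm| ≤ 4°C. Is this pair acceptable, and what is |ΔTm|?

Forward: A=5 T=7 G=2 C=4 → Tm = 2·12 + 4·6 = 48°C.
Reverse: A=8 T=3 G=7 C=2 → Tm = 2·11 + 4·9 = 58°C.
|ΔTm| = |48 − 58| = 10°C, > 4°C.

|ΔTm| = 10°C; the pair is not acceptable.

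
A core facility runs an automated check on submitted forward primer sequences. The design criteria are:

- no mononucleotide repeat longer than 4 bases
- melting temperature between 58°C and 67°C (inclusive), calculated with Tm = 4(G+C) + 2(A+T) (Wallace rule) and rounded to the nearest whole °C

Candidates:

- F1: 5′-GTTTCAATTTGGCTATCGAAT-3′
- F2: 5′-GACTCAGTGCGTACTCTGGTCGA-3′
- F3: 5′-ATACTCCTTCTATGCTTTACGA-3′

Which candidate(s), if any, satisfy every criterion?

F3 only.

F1 (21 nt, A=5 T=9 G=4 C=3): longest run = 3 ✓; Tm = 2·14 + 4·7 = 56°C, outside 58–67°C ✗ — fails.
F2 (23 nt, A=4 T=6 G=7 C=6): longest run = 2 ✓; Tm = 2·10 + 4·13 = 72°C, outside 58–67°C ✗ — fails.
F3 (22 nt, A=5 T=9 G=2 C=6): longest run = 3 ✓; Tm = 2·14 + 4·8 = 60°C ✓ — passes.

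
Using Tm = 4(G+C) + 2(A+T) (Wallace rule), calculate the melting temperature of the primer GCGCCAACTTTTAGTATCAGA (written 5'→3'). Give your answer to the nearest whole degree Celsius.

Base counts: A=6, T=6, G=4, C=5 (length 21).
Tm = 2·(6+6) + 4·(4+5) = 2·12 + 4·9 = 24 + 36 = 60°C.

60°C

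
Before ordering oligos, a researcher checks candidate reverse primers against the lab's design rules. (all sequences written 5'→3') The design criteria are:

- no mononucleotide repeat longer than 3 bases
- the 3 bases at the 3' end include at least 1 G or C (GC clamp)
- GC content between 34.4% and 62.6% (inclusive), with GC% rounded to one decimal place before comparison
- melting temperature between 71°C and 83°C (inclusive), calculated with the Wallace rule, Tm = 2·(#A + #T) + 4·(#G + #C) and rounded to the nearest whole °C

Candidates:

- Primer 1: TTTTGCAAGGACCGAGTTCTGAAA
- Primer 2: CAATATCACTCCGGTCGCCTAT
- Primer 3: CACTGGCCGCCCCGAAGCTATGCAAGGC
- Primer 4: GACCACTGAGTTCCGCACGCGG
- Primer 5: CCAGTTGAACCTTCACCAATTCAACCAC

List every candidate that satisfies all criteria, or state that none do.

Primer 1 (24 nt, A=7 T=7 G=6 C=4): longest run = 4, exceeds 3 ✗; 3' end AAA has 0 G/C, need ≥1 ✗; GC 10/24 = 41.7% ✓; Tm = 2·14 + 4·10 = 68°C, outside 71–83°C ✗ — fails.
Primer 2 (22 nt, A=5 T=6 G=3 C=8): longest run = 2 ✓; 3' end TAT has 0 G/C, need ≥1 ✗; GC 11/22 = 50.0% ✓; Tm = 2·11 + 4·11 = 66°C, outside 71–83°C ✗ — fails.
Primer 3 (28 nt, A=6 T=3 G=8 C=11): longest run = 4, exceeds 3 ✗; 3' end GGC has 3 G/C ✓; GC 19/28 = 67.9%, outside 34.4–62.6% ✗; Tm = 2·9 + 4·19 = 94°C, outside 71–83°C ✗ — fails.
Primer 4 (22 nt, A=4 T=3 G=7 C=8): longest run = 2 ✓; 3' end CGG has 3 G/C ✓; GC 15/22 = 68.2%, outside 34.4–62.6% ✗; Tm = 2·7 + 4·15 = 74°C ✓ — fails.
Primer 5 (28 nt, A=9 T=6 G=2 C=11): longest run = 2 ✓; 3' end CAC has 2 G/C ✓; GC 13/28 = 46.4% ✓; Tm = 2·15 + 4·13 = 82°C ✓ — passes.

Primer 5 only.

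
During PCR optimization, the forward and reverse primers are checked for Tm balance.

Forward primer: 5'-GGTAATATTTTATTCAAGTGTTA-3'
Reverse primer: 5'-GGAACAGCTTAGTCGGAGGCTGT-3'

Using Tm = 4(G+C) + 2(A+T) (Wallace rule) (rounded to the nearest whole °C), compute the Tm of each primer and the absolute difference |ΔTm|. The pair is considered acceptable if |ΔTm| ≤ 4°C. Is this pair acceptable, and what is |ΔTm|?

|ΔTm| = 16°C; the pair is not acceptable.

Forward: A=7 T=11 G=4 C=1 → Tm = 2·18 + 4·5 = 56°C.
Reverse: A=5 T=5 G=9 C=4 → Tm = 2·10 + 4·13 = 72°C.
|ΔTm| = |56 − 72| = 16°C, > 4°C.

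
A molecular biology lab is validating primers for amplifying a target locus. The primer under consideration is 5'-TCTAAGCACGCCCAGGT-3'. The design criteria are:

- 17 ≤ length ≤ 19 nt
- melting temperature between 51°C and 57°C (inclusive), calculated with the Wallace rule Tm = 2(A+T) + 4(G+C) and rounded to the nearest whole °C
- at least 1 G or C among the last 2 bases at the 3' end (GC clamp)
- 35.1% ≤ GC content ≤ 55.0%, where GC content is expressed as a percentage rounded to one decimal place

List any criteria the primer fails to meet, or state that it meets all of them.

Fails: GC content.

Base counts: A=4, T=3, G=4, C=6 (length 17).
length: length 17 ✓
Tm: Tm = 2·7 + 4·10 = 54°C ✓
GC clamp: 3' end GT has 1 G/C ✓
GC content: GC 10/17 = 58.8%, outside 35.1–55.0% ✗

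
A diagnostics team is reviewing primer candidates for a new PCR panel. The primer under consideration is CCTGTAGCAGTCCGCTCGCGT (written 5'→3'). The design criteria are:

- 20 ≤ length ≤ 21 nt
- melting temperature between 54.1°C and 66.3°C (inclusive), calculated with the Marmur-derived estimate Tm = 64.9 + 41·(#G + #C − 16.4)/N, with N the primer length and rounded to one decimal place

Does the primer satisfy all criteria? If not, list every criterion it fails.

Base counts: A=2, T=5, G=6, C=8 (length 21).
length: length 21 ✓
Tm: Tm = 64.9 + 41·(14 − 16.4)/21 = 60.2°C ✓

Meets all criteria.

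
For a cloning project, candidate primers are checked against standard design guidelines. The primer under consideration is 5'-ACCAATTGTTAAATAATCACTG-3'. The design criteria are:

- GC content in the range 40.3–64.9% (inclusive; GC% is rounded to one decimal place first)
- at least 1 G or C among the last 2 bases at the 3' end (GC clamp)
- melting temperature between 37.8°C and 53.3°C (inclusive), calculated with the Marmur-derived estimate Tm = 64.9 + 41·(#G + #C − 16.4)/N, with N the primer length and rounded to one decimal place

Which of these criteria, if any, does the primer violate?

Base counts: A=9, T=7, G=2, C=4 (length 22).
GC content: GC 6/22 = 27.3%, outside 40.3–64.9% ✗
GC clamp: 3' end TG has 1 G/C ✓
Tm: Tm = 64.9 + 41·(6 − 16.4)/22 = 45.5°C ✓

Fails: GC content.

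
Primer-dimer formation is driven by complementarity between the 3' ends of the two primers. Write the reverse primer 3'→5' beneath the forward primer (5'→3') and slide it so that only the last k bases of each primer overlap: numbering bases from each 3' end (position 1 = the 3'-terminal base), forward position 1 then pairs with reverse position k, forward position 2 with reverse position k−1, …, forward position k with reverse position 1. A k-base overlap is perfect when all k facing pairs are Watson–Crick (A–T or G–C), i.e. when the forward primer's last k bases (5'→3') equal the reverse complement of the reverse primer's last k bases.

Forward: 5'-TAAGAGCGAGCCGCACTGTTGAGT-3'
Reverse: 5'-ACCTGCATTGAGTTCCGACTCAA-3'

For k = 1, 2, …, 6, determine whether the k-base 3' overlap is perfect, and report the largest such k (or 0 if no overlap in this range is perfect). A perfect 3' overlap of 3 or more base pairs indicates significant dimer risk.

Last 6 bases (5'→3') — forward …TTGAGT, reverse …ACTCAA.
Reverse complement of the reverse primer's last 6 bases: TTGAGT; its first k bases are the reverse complement of the reverse primer's last k bases, so a perfect k-base overlap needs the forward primer's last k bases to equal them.
Comparing (forward last k vs required): k=1: T vs T ✓; k=2: GT vs TT ✗; k=3: AGT vs TTG ✗; k=4: GAGT vs TTGA ✗; k=5: TGAGT vs TTGAG ✗; k=6: TTGAGT vs TTGAGT ✓.
Perfect overlaps at k = 1, 6; the largest is 6.

Longest perfect overlap: 6 complementary base pairs; significant dimer risk (threshold 3).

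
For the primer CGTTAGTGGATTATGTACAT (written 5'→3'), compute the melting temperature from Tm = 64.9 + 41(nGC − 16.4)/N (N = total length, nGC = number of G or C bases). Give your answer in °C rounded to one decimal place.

45.6°C

Base counts: A=5, T=8, G=5, C=2; G+C = 7, N = 20.
Tm = 64.9 + 41·(7 − 16.4)/20 = 64.9 + -385.40/20 = 45.6°C.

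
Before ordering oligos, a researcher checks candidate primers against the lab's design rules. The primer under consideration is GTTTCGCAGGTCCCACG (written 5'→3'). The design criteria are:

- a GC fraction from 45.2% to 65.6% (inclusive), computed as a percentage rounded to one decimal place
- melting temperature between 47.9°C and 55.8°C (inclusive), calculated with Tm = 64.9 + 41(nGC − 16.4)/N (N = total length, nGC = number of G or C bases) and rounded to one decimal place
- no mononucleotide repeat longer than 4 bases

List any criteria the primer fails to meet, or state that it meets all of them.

Base counts: A=2, T=4, G=5, C=6 (length 17).
GC content: GC 11/17 = 64.7% ✓
Tm: Tm = 64.9 + 41·(11 − 16.4)/17 = 51.9°C ✓
homopolymer run: longest run = 3 ✓

Meets all criteria.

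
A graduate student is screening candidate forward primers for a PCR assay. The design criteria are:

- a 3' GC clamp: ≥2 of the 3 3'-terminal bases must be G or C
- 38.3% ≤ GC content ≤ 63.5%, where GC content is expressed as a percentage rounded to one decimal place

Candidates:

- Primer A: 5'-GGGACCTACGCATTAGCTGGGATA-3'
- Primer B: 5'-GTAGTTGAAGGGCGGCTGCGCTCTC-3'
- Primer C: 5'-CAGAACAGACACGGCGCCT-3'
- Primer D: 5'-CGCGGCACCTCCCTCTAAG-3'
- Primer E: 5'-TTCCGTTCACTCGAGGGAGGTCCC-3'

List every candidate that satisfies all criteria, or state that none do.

Primer A (24 nt, A=6 T=5 G=8 C=5): 3' end ATA has 0 G/C, need ≥2 ✗; GC 13/24 = 54.2% ✓ — fails.
Primer B (25 nt, A=3 T=6 G=10 C=6): 3' end CTC has 2 G/C ✓; GC 16/25 = 64.0%, outside 38.3–63.5% ✗ — fails.
Primer C (19 nt, A=6 T=1 G=5 C=7): 3' end CCT has 2 G/C ✓; GC 12/19 = 63.2% ✓ — passes.
Primer D (19 nt, A=3 T=3 G=4 C=9): 3' end AAG has 1 G/C, need ≥2 ✗; GC 13/19 = 68.4%, outside 38.3–63.5% ✗ — fails.
Primer E (24 nt, A=3 T=6 G=7 C=8): 3' end CCC has 3 G/C ✓; GC 15/24 = 62.5% ✓ — passes.

Primer C and Primer E.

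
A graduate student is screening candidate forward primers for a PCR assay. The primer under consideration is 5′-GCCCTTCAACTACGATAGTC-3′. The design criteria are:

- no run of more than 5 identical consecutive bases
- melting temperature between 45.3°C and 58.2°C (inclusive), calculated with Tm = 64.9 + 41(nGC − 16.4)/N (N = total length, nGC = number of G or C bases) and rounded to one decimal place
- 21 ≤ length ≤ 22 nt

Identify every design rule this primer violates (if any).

Fails: length.

Base counts: A=5, T=5, G=3, C=7 (length 20).
homopolymer run: longest run = 3 ✓
Tm: Tm = 64.9 + 41·(10 − 16.4)/20 = 51.8°C ✓
length: length 20, outside 21–22 ✗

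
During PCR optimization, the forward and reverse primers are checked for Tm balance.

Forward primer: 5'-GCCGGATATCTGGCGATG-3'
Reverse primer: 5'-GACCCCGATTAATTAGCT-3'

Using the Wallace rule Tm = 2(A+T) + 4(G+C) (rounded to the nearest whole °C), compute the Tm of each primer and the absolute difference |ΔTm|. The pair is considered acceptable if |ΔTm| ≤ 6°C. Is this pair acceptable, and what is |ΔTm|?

|ΔTm| = 6°C; the pair is acceptable.

Forward: A=3 T=4 G=7 C=4 → Tm = 2·7 + 4·11 = 58°C.
Reverse: A=5 T=5 G=3 C=5 → Tm = 2·10 + 4·8 = 52°C.
|ΔTm| = |58 − 52| = 6°C, ≤ 6°C.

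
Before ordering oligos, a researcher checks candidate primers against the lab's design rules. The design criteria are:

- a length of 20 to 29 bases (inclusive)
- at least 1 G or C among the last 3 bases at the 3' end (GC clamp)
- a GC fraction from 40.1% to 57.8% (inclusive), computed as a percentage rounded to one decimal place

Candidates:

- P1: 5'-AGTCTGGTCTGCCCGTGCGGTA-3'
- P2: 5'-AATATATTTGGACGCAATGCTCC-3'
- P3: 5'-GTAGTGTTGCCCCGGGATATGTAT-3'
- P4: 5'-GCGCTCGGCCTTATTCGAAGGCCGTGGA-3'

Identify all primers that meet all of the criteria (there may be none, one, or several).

None of the candidates satisfy all criteria.

P1 (22 nt, A=2 T=6 G=8 C=6): length 22 ✓; 3' end GTA has 1 G/C ✓; GC 14/22 = 63.6%, outside 40.1–57.8% ✗ — fails.
P2 (23 nt, A=7 T=7 G=4 C=5): length 23 ✓; 3' end TCC has 2 G/C ✓; GC 9/23 = 39.1%, outside 40.1–57.8% ✗ — fails.
P3 (24 nt, A=4 T=8 G=8 C=4): length 24 ✓; 3' end TAT has 0 G/C, need ≥1 ✗; GC 12/24 = 50.0% ✓ — fails.
P4 (28 nt, A=4 T=6 G=10 C=8): length 28 ✓; 3' end GGA has 2 G/C ✓; GC 18/28 = 64.3%, outside 40.1–57.8% ✗ — fails.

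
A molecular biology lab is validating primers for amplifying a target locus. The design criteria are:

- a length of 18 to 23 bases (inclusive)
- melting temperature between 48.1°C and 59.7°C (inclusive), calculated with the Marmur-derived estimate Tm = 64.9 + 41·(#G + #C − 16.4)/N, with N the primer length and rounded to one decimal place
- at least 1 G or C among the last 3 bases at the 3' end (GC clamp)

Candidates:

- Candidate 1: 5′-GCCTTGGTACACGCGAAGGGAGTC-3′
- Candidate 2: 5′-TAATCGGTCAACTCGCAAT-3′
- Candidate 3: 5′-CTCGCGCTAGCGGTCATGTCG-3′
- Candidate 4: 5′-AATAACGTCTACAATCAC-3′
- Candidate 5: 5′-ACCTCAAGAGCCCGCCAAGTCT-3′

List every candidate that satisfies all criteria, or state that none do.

Candidate 5 only.

Candidate 1 (24 nt, A=5 T=4 G=9 C=6): length 24, outside 18–23 ✗; Tm = 64.9 + 41·(15 − 16.4)/24 = 62.5°C, outside 48.1–59.7°C ✗; 3' end GTC has 2 G/C ✓ — fails.
Candidate 2 (19 nt, A=6 T=5 G=3 C=5): length 19 ✓; Tm = 64.9 + 41·(8 − 16.4)/19 = 46.8°C, outside 48.1–59.7°C ✗; 3' end AAT has 0 G/C, need ≥1 ✗ — fails.
Candidate 3 (21 nt, A=2 T=5 G=7 C=7): length 21 ✓; Tm = 64.9 + 41·(14 − 16.4)/21 = 60.2°C, outside 48.1–59.7°C ✗; 3' end TCG has 2 G/C ✓ — fails.
Candidate 4 (18 nt, A=8 T=4 G=1 C=5): length 18 ✓; Tm = 64.9 + 41·(6 − 16.4)/18 = 41.2°C, outside 48.1–59.7°C ✗; 3' end CAC has 2 G/C ✓ — fails.
Candidate 5 (22 nt, A=6 T=3 G=4 C=9): length 22 ✓; Tm = 64.9 + 41·(13 − 16.4)/22 = 58.6°C ✓; 3' end TCT has 1 G/C ✓ — passes.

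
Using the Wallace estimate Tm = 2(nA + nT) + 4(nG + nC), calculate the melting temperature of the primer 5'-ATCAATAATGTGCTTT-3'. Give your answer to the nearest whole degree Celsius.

Base counts: A=5, T=7, G=2, C=2 (length 16).
Tm = 2·(5+7) + 4·(2+2) = 2·12 + 4·4 = 24 + 16 = 40°C.

40°C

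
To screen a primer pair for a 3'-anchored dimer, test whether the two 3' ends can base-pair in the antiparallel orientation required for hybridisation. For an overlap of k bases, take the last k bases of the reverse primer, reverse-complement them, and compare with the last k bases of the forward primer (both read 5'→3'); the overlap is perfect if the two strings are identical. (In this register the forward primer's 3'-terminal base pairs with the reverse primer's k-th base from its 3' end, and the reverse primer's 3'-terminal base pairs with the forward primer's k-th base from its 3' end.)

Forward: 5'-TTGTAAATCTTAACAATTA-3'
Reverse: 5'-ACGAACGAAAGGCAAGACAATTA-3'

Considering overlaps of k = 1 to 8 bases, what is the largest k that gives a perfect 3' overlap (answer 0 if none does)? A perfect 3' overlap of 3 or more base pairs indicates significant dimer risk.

Last 8 bases (5'→3') — forward …AACAATTA, reverse …GACAATTA.
Reverse complement of the reverse primer's last 8 bases: TAATTGTC; its first k bases are the reverse complement of the reverse primer's last k bases, so a perfect k-base overlap needs the forward primer's last k bases to equal them.
Comparing (forward last k vs required): k=1: A vs T ✗; k=2: TA vs TA ✓; k=3: TTA vs TAA ✗; k=4: ATTA vs TAAT ✗; k=5: AATTA vs TAATT ✗; k=6: CAATTA vs TAATTG ✗; k=7: ACAATTA vs TAATTGT ✗; k=8: AACAATTA vs TAATTGTC ✗.
Only k = 2 is perfect, so the longest perfect 3' overlap is 2.

Longest perfect overlap: 2 complementary base pairs; below the dimer-risk threshold (threshold 3).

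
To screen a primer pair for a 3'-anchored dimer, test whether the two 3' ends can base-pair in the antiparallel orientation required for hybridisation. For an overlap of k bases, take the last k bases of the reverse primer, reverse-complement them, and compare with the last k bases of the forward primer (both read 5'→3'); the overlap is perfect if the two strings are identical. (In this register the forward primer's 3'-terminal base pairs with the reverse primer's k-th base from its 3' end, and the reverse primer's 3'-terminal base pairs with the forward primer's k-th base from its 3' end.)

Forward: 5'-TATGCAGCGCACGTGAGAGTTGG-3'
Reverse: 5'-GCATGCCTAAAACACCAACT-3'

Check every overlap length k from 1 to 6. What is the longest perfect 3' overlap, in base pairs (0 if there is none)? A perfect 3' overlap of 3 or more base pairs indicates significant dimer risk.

Last 6 bases (5'→3') — forward …AGTTGG, reverse …CCAACT.
Reverse complement of the reverse primer's last 6 bases: AGTTGG; its first k bases are the reverse complement of the reverse primer's last k bases, so a perfect k-base overlap needs the forward primer's last k bases to equal them.
Comparing (forward last k vs required): k=1: G vs A ✗; k=2: GG vs AG ✗; k=3: TGG vs AGT ✗; k=4: TTGG vs AGTT ✗; k=5: GTTGG vs AGTTG ✗; k=6: AGTTGG vs AGTTGG ✓.
Only k = 6 is perfect, so the longest perfect 3' overlap is 6.

Longest perfect overlap: 6 complementary base pairs; significant dimer risk (threshold 3).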